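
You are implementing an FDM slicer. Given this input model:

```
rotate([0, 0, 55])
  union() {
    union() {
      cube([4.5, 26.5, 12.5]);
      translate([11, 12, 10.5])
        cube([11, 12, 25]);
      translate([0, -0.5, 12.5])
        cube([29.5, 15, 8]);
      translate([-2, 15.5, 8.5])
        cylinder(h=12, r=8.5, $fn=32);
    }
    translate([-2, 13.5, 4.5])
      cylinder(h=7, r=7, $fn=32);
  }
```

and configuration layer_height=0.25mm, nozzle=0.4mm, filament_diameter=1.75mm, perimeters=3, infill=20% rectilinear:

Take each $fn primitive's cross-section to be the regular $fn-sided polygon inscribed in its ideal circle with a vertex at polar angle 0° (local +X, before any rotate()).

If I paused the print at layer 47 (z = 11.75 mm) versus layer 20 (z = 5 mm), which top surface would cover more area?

Layer 47 (z = 11.75): the cube is present — its section is the full 4.5×26.5 rectangle (area 119.25 mm²); the 11×12 cube at (11, 12) contributes its full rectangle (area 132.00 mm²); the cube at (0, -0.5) does not reach this height (z outside [12.5, 20.5]); the r=8.5 cylinder at (-2, 15.5) contributes a regular 32-gon of circumradius 8.5 (area = (32/2)·8.500²·sin(360°/32) = 225.52 mm²); Taking the union: the regions partially overlap — summed areas 476.77 mm² minus the doubly-counted overlap 64.52 mm² gives 412.26 mm² — area = 412.26 mm²; the cylinder at (-2, 13.5) does not reach this height (z outside [4.5, 11.5]); Combining (union): only that combined region is present, so the union is just that shape — area = 412.26 mm²; (rotated 55° about Z; rotation is an isometry so areas/perimeters/island counts are preserved). So its area = 412.26 mm². Layer 20 (z = 5): the cube (footprint 4.5×26.5) is included at this height (area 119.25 mm²); the cube at (11, 12) does not reach this height (z outside [10.5, 35.5]); the cube at (0, -0.5) does not reach this height (z outside [12.5, 20.5]); the cylinder at (-2, 15.5) is absent (z outside [8.5, 20.5]); Taking the union: only the 4.5×26.5 cube is present, so the union is just that shape — area = 119.25 mm²; the r=7 cylinder at (-2, 13.5) contributes a regular 32-gon of circumradius 7 (area = (32/2)·7.000²·sin(360°/32) = 152.95 mm²); Taking the union: the regions partially overlap — summed areas 272.20 mm² minus the doubly-counted overlap 47.33 mm² gives 224.87 mm² — area = 224.87 mm²; (whole slice rotated 55° about Z — lengths, areas and connectivity unchanged). So its area = 224.87 mm². Layer 47 is larger (412.26 vs 224.87 mm²).

layer 47 (z = 11.75 mm)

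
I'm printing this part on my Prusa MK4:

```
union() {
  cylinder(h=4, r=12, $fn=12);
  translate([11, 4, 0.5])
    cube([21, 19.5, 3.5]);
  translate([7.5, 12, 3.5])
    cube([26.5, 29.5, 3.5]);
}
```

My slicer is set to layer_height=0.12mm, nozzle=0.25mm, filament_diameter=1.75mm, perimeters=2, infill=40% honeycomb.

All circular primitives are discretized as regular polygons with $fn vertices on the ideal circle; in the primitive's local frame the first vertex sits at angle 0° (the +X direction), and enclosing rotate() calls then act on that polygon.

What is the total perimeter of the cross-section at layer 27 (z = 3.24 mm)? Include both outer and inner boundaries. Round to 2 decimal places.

At z = 3.24 mm: the r=12 cylinder gives a regular 12-gon of circumradius 12 (constant along its height) (perimeter = 2·12·12.000·sin(180°/12) = 74.54 mm); the cube at (11, 4) (footprint 21×19.5) is included at this height (perimeter 81.00 mm); the cube at (7.5, 12) is absent (z outside [3.5, 7]); Taking the union: the 2 present regions are separate (no shared area or edge), so areas and boundary lengths simply add and each stays a separate island — boundary = 155.54 mm. Overall, the cross-section has 2 separate islands. Total boundary length (outer) = 155.54 mm.

155.54 mm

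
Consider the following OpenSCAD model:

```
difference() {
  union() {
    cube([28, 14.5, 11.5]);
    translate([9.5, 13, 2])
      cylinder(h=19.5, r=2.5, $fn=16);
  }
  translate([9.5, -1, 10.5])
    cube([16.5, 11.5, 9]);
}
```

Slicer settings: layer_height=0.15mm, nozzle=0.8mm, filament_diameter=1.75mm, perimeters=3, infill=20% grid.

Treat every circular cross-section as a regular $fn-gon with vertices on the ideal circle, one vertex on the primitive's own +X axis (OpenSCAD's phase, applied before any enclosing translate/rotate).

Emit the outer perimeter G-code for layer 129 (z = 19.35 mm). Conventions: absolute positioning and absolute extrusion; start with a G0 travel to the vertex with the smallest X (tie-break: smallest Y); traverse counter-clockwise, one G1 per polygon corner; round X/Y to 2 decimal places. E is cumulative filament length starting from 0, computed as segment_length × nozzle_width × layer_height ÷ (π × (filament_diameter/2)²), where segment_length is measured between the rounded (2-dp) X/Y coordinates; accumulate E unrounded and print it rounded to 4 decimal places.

At z = 19.35 mm: the cube is absent (z outside [0, 11.5]); the r=2.5 cylinder at (9.5, 13) contributes a regular 16-gon of circumradius 2.5; Taking the union: only the r=2.5 cylinder at (9.5, 13) is present, so the union is just that shape — 1 connected region; the cube at (9.5, -1) (footprint 16.5×11.5) is included at this height; After the difference (first − rest): starting from that combined region, the 16.5×11.5 cube at (9.5, -1) misses the remaining region (no effect) — 1 connected region. The outline is a single polygon with 16 vertices. Extrusion per mm of travel: 0.8 × 0.15 / (π × 0.875²) = 0.049890. Accumulating E over each segment gives final E = 0.7791.

G0 X7.00 Y13.00 Z19.35
G1 X7.19 Y12.04 E0.0488
G1 X7.73 Y11.23 E0.0974
G1 X8.54 Y10.69 E0.1460
G1 X9.50 Y10.50 E0.1948
G1 X10.46 Y10.69 E0.2436
G1 X11.27 Y11.23 E0.2922
G1 X11.81 Y12.04 E0.3407
G1 X12.00 Y13.00 E0.3896
G1 X11.81 Y13.96 E0.4384
G1 X11.27 Y14.77 E0.4870
G1 X10.46 Y15.31 E0.5355
G1 X9.50 Y15.50 E0.5844
G1 X8.54 Y15.31 E0.6332
G1 X7.73 Y14.77 E0.6817
G1 X7.19 Y13.96 E0.7303
G1 X7.00 Y13.00 E0.7791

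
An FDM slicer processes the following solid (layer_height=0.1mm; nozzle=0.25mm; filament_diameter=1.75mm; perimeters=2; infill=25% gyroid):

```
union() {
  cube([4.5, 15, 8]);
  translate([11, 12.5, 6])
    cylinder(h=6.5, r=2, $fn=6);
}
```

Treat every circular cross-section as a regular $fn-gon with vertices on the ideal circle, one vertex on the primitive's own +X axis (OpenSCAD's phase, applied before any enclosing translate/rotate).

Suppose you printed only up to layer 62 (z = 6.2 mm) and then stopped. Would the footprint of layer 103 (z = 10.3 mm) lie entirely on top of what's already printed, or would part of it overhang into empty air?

Compare the two slices. At z = 6.2: the cube is present — its section is the full 4.5×15 rectangle (area 67.50 mm²); the r=2 cylinder at (11, 12.5) contributes a regular 6-gon of circumradius 2 (area = (6/2)·2.000²·sin(360°/6) = 10.39 mm²); Combining (union): the 2 present regions are separate (no shared area or edge), so areas and boundary lengths simply add and each stays a separate island — area = 77.89 mm². At z = 10.3: the cube is absent (z outside [0, 8]); the r=2 cylinder at (11, 12.5) gives a regular 6-gon of circumradius 2 (constant along its height) (area = (6/2)·2.000²·sin(360°/6) = 10.39 mm²); Merging all regions: only the r=2 cylinder at (11, 12.5) is present, so the union is just that shape — area = 10.39 mm². Checking containment: the cross-section at z = 10.3 is a subset of the cross-section at z = 6.2.

entirely on top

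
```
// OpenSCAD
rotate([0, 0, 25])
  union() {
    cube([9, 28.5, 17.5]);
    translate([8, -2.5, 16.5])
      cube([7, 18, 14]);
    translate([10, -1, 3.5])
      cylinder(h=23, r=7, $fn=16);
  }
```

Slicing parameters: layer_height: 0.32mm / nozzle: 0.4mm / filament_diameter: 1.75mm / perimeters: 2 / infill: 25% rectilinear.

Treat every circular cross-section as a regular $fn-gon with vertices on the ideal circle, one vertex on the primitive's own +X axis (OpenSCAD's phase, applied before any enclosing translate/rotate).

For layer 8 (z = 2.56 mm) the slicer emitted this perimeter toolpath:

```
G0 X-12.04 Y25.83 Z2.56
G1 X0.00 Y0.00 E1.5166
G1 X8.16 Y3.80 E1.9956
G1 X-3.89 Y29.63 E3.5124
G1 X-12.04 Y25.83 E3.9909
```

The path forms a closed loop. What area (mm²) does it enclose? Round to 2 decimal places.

256.41 mm²

Apply the shoelace formula to the sequence of (X, Y) vertices; enclosed area = 256.41 mm².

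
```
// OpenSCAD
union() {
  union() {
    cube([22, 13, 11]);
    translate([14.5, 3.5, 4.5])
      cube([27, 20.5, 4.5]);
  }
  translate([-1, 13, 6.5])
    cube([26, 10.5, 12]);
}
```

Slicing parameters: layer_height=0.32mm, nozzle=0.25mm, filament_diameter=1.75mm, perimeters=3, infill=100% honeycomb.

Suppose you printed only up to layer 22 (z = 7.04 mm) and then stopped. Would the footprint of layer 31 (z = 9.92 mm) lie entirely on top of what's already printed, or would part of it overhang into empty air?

entirely on top

Compare the two slices. At z = 7.04: the 22×13 cube contributes its full rectangle (area 286.00 mm²); the cube at (14.5, 3.5) is present — its section is the full 27×20.5 rectangle (area 553.50 mm²); Combining (union): the regions partially overlap — summed areas 839.50 mm² minus the doubly-counted overlap 71.25 mm² gives 768.25 mm² — area = 768.25 mm²; the 26×10.5 cube at (-1, 13) contributes its full rectangle (area 273.00 mm²); Merging all regions: the regions partially overlap — summed areas 1041.25 mm² minus the doubly-counted overlap 110.25 mm² gives 931.00 mm² — area = 931.00 mm². At z = 9.92: the 22×13 cube contributes its full rectangle (area 286.00 mm²); the cube at (14.5, 3.5) does not reach this height (z outside [4.5, 9]); Merging all regions: only the 22×13 cube is present, so the union is just that shape — area = 286.00 mm²; the 26×10.5 cube at (-1, 13) contributes its full rectangle (area 273.00 mm²); Combining (union): the 2 present regions share edge segments without overlapping in area, so areas simply add but the touching pieces fuse into one outline (the shared edge portions become interior and drop out of the boundary) — area = 559.00 mm². Checking containment: the cross-section at z = 9.92 is a subset of the cross-section at z = 7.04.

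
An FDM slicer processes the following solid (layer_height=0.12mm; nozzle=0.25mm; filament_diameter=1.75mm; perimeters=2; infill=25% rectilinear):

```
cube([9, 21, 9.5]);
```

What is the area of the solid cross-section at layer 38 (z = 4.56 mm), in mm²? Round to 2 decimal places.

189.00 mm²

At z = 4.56 mm: the cube (footprint 9×21) is included at this height (area 189.00 mm²). Overall, the cross-section is a single solid region. Net area = 189.00 mm².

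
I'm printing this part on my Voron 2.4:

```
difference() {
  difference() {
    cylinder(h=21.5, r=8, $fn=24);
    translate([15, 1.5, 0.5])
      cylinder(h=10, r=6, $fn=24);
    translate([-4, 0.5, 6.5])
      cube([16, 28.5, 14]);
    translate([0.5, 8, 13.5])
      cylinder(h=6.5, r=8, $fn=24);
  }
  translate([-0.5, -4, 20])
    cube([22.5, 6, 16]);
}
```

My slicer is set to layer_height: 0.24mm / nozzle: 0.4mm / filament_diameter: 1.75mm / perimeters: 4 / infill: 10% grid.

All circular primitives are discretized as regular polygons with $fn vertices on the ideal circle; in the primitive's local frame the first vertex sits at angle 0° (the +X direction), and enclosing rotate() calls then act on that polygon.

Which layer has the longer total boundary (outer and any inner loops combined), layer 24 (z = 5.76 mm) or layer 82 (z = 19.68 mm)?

Layer 24 (z = 5.76): the r=8 cylinder gives a regular 24-gon of circumradius 8 (constant along its height) (perimeter = 2·24·8.000·sin(180°/24) = 50.12 mm); the cylinder at (15, 1.5): section is a regular 24-gon, circumradius r=6 (perimeter = 2·24·6.000·sin(180°/24) = 37.59 mm); the cube at (-4, 0.5) is not intersected at this z (z outside [6.5, 20.5]); the cylinder at (0.5, 8) is not intersected at this z (z outside [13.5, 20]); Subtracting the remaining from the first: starting from the r=8 cylinder, the r=6 cylinder at (15, 1.5) misses the remaining region (no effect) — boundary = 50.12 mm; the cube at (-0.5, -4) does not reach this height (z outside [20, 36]); After the difference (first − rest): none of the subtracted shapes is present at this height, so the result so far is unchanged — boundary = 50.12 mm. So its perimeter = 50.12 mm. Layer 82 (z = 19.68): the r=8 cylinder gives a regular 24-gon of circumradius 8 (constant along its height) (perimeter = 2·24·8.000·sin(180°/24) = 50.12 mm); the cylinder at (15, 1.5) is absent (z outside [0.5, 10.5]); the cube at (-4, 0.5) (footprint 16×28.5) is included at this height (perimeter 89.00 mm); the r=8 cylinder at (0.5, 8) gives a regular 24-gon of circumradius 8 (constant along its height) (perimeter = 2·24·8.000·sin(180°/24) = 50.12 mm); After the difference (first − rest): starting from the r=8 cylinder, the 16×28.5 cube at (-4, 0.5) partially overlaps it — only the 74.13 mm² overlap (of its 456.00 mm²) is removed, clipping the outline; the r=8 cylinder at (0.5, 8) partially overlaps it — only the 9.86 mm² overlap (of its 198.77 mm²) is removed, clipping the outline — boundary = 47.30 mm; the cube at (-0.5, -4) is absent (z outside [20, 36]); Subtracting the remaining from the first: none of the subtracted shapes is present at this height, so that combined region is unchanged — boundary = 47.30 mm. So its perimeter = 47.30 mm. Layer 24 is larger (50.12 vs 47.30 mm).

layer 24 (z = 5.76 mm)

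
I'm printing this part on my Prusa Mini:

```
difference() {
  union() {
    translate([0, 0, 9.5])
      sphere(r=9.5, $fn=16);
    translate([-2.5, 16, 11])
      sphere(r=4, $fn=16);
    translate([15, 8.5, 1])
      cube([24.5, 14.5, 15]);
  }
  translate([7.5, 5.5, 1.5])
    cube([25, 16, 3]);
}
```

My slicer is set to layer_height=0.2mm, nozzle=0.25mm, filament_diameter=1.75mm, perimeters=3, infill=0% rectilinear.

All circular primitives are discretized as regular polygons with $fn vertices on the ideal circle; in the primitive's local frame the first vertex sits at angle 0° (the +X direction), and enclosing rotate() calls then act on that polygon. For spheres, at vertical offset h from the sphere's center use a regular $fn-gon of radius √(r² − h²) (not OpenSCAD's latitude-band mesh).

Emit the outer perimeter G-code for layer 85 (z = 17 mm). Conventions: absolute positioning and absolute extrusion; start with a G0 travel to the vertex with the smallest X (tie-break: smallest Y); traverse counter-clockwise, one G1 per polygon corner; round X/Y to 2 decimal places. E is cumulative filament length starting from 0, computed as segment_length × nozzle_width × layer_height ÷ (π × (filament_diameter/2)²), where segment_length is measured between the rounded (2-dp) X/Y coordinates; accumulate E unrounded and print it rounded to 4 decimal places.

G0 X-5.83 Y0.00 Z17.00
G1 X-5.39 Y-2.23 E0.0473
G1 X-4.12 Y-4.12 E0.0946
G1 X-2.23 Y-5.39 E0.1419
G1 X0.00 Y-5.83 E0.1892
G1 X2.23 Y-5.39 E0.2364
G1 X4.12 Y-4.12 E0.2838
G1 X5.39 Y-2.23 E0.3311
G1 X5.83 Y0.00 E0.3783
G1 X5.39 Y2.23 E0.4256
G1 X4.12 Y4.12 E0.4729
G1 X2.23 Y5.39 E0.5203
G1 X0.00 Y5.83 E0.5675
G1 X-2.23 Y5.39 E0.6148
G1 X-4.12 Y4.12 E0.6621
G1 X-5.39 Y2.23 E0.7094
G1 X-5.83 Y0.00 E0.7567

At z = 17 mm: the sphere: section is a regular 16-gon, circumradius = √(r²−h²) = √(9.5²−7.5²) = 5.831; the sphere at (-2.5, 16) does not reach this height (|z−center|=6.000 > r=4); the cube at (15, 8.5) is not intersected at this z (z outside [1, 16]); Merging all regions: only the r=9.5 sphere is present, so the union is just that shape — 1 connected region; the cube at (7.5, 5.5) does not reach this height (z outside [1.5, 4.5]); After the difference (first − rest): none of the subtracted shapes is present at this height, so the result so far is unchanged — 1 connected region. The outline is a single polygon with 16 vertices. Extrusion per mm of travel: 0.25 × 0.2 / (π × 0.875²) = 0.020788. Accumulating E over each segment gives final E = 0.7567.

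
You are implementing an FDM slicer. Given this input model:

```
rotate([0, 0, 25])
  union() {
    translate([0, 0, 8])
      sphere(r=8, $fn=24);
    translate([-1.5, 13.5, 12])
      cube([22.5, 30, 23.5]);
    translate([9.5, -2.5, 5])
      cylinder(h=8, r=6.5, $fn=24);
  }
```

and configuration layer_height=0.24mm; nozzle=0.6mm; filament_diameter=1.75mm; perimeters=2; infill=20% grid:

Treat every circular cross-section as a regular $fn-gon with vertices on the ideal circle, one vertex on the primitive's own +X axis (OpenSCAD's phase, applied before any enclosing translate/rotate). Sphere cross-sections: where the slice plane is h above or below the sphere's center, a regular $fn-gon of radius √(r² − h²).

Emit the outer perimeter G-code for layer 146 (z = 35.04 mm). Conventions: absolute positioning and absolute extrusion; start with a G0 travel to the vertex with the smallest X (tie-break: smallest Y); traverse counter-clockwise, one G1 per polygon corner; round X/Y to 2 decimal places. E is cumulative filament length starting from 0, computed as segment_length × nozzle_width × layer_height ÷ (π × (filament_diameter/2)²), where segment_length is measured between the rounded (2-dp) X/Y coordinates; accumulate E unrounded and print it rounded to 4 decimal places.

At z = 35.04 mm: the sphere is not intersected at this z (|z−center|=27.040 > r=8); the 22.5×30 cube at (-1.5, 13.5) contributes its full rectangle; the cylinder at (9.5, -2.5) is absent (z outside [5, 13]); Taking the union: only the 22.5×30 cube at (-1.5, 13.5) is present, so the union is just that shape — 1 connected region; (whole slice rotated 25° about Z — lengths, areas and connectivity unchanged). The outline is a single polygon with 4 vertices. Extrusion per mm of travel: 0.6 × 0.24 / (π × 0.875²) = 0.059868. Accumulating E over each segment gives final E = 6.2862.

G0 X-19.74 Y38.79 Z35.04
G1 X-7.06 Y11.60 E1.7961
G1 X13.33 Y21.11 E3.1431
G1 X0.65 Y48.30 E4.9392
G1 X-19.74 Y38.79 E6.2862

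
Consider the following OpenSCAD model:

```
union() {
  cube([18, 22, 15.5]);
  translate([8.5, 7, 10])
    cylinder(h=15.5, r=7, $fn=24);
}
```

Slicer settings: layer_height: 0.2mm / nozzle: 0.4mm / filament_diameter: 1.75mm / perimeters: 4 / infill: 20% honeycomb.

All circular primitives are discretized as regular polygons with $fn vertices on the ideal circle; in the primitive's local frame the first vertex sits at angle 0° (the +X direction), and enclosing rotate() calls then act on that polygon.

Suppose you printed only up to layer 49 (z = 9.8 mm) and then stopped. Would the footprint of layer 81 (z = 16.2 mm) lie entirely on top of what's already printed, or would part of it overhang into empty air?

Compare the two slices. At z = 9.8: the cube (footprint 18×22) is included at this height (area 396.00 mm²); the cylinder at (8.5, 7) is absent (z outside [10, 25.5]); Merging all regions: only the 18×22 cube is present, so the union is just that shape — area = 396.00 mm². At z = 16.2: the cube is not intersected at this z (z outside [0, 15.5]); the r=7 cylinder at (8.5, 7) gives a regular 24-gon of circumradius 7 (constant along its height) (area = (24/2)·7.000²·sin(360°/24) = 152.19 mm²); Combining (union): only the r=7 cylinder at (8.5, 7) is present, so the union is just that shape — area = 152.19 mm². Checking containment: the cross-section at z = 16.2 is a subset of the cross-section at z = 9.8.

entirely on top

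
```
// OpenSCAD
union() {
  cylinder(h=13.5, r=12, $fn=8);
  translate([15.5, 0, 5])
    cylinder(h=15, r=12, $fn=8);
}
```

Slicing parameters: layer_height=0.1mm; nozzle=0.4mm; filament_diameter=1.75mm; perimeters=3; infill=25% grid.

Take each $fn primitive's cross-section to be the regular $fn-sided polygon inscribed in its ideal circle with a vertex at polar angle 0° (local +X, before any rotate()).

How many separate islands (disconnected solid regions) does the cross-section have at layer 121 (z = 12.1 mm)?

At z = 12.1 mm: the r=12 cylinder contributes a regular 8-gon of circumradius 12; the cylinder at (15.5, 0): section is a regular 8-gon, circumradius r=12; Taking the union: the regions partially overlap (shared area 85.05 mm²), so overlapping operands fuse into one piece — 1 connected region. Overall, the cross-section is a single solid region. Island count = 1.

1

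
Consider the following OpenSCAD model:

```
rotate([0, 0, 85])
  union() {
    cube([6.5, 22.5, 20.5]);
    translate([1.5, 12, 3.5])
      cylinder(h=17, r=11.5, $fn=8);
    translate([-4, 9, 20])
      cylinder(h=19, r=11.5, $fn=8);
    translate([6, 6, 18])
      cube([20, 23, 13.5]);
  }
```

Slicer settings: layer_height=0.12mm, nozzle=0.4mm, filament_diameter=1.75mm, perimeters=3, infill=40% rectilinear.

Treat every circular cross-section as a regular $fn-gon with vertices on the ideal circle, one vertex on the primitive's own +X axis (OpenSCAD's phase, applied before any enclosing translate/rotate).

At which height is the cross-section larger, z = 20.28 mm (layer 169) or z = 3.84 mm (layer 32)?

layer 169 (z = 20.28 mm)

Layer 169 (z = 20.28): the cube is present — its section is the full 6.5×22.5 rectangle (area 146.25 mm²); the cylinder at (1.5, 12): section is a regular 8-gon, circumradius r=11.5 (area = (8/2)·11.500²·sin(360°/8) = 374.06 mm²); the r=11.5 cylinder at (-4, 9) contributes a regular 8-gon of circumradius 11.5 (area = (8/2)·11.500²·sin(360°/8) = 374.06 mm²); the 20×23 cube at (6, 6) contributes its full rectangle (area 460.00 mm²); Combining (union): the regions partially overlap — summed areas 1354.37 mm² minus the doubly-counted overlap 459.67 mm² gives 894.69 mm² — area = 894.69 mm²; (whole slice rotated 85° about Z — lengths, areas and connectivity unchanged). So its area = 894.69 mm². Layer 32 (z = 3.84): the cube is present — its section is the full 6.5×22.5 rectangle (area 146.25 mm²); the cylinder at (1.5, 12): section is a regular 8-gon, circumradius r=11.5 (area = (8/2)·11.500²·sin(360°/8) = 374.06 mm²); the cylinder at (-4, 9) is absent (z outside [20, 39]); the cube at (6, 6) is absent (z outside [18, 31.5]); Merging all regions: the regions partially overlap — summed areas 520.31 mm² minus the doubly-counted overlap 135.97 mm² gives 384.34 mm² — area = 384.34 mm²; (whole slice rotated 85° about Z — lengths, areas and connectivity unchanged). So its area = 384.34 mm². Layer 169 is larger (894.69 vs 384.34 mm²).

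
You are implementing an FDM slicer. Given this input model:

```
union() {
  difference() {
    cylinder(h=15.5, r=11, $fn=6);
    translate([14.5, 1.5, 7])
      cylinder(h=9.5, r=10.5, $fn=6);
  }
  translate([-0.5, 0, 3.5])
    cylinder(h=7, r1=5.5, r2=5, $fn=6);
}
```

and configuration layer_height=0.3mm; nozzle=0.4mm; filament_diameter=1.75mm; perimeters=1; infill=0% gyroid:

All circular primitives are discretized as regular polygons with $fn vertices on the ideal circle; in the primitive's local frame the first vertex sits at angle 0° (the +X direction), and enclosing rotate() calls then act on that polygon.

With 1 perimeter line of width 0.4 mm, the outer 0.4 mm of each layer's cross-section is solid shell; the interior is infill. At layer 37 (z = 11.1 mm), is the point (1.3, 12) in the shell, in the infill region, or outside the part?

At z = 11.1 mm: the r=11 cylinder gives a regular 6-gon of circumradius 11 (constant along its height); the r=10.5 cylinder at (14.5, 1.5) gives a regular 6-gon of circumradius 10.5 (constant along its height); Subtracting the remaining from the first: starting from the r=11 cylinder, the r=10.5 cylinder at (14.5, 1.5) partially overlaps it — only the 41.79 mm² overlap (of its 286.44 mm²) is removed, clipping the outline — 1 connected region; the cone at (-0.5, 0) is not intersected at this z (z outside [3.5, 10.5]); Merging all regions: only the result so far is present, so the union is just that shape — 1 connected region. Overall, the cross-section is a single solid region. The nearest boundary edge runs (-5.50, 9.53)→(5.50, 9.53); distance from the point to it = 2.47 mm. The point is not inside any of the regions above, so it lies outside the cross-section (2.47 mm from the nearest boundary).

outside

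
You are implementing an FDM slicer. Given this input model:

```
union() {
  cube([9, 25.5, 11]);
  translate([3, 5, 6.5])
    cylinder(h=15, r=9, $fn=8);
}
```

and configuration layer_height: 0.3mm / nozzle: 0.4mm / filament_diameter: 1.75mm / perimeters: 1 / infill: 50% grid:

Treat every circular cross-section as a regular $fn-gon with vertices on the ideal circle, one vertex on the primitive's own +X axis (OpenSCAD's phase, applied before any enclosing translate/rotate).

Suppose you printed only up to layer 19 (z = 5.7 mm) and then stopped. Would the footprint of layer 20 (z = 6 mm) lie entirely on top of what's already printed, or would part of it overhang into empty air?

entirely on top

Compare the two slices. At z = 5.7: the 9×25.5 cube contributes its full rectangle (area 229.50 mm²); the cylinder at (3, 5) does not reach this height (z outside [6.5, 21.5]); Taking the union: only the 9×25.5 cube is present, so the union is just that shape — area = 229.50 mm². At z = 6: the cube (footprint 9×25.5) is included at this height (area 229.50 mm²); the cylinder at (3, 5) is absent (z outside [6.5, 21.5]); Merging all regions: only the 9×25.5 cube is present, so the union is just that shape — area = 229.50 mm². Checking containment: the cross-section at z = 6 is a subset of the cross-section at z = 5.7.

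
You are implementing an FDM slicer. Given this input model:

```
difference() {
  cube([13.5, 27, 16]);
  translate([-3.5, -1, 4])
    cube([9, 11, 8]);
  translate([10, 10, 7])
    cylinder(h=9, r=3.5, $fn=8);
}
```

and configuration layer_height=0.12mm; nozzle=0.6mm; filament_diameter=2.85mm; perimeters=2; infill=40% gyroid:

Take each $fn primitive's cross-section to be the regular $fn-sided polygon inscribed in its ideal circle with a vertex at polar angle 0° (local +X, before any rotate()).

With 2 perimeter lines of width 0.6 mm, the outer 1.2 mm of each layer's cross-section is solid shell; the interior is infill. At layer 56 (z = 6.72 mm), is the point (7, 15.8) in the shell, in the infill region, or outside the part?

At z = 6.72 mm: the 13.5×27 cube contributes its full rectangle; the 9×11 cube at (-3.5, -1) contributes its full rectangle; the cylinder at (10, 10) does not reach this height (z outside [7, 16]); Taking the first minus the rest: starting from the 13.5×27 cube, the 9×11 cube at (-3.5, -1) partially overlaps it — only the 55.00 mm² overlap (of its 99.00 mm²) is removed, clipping the outline — 1 connected region. Overall, the cross-section is a single solid region. The nearest boundary edge runs (5.50, 0.00)→(5.50, 10.00); distance from the point to it = 5.99 mm. The point is inside the cross-section and 5.99 mm from the nearest boundary — more than the 1.2 mm shell width (2 × 0.6), so it's in the infill interior.

infill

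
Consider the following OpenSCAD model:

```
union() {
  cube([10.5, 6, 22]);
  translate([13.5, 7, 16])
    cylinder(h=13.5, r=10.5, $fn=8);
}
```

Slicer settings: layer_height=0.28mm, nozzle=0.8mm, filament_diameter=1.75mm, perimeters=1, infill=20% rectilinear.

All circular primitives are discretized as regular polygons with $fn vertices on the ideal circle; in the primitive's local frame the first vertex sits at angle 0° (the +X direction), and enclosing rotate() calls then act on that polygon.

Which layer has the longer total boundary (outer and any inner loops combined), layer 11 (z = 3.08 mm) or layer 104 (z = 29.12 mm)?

layer 104 (z = 29.12 mm)

Layer 11 (z = 3.08): the cube is present — its section is the full 10.5×6 rectangle (perimeter 33.00 mm); the cylinder at (13.5, 7) is absent (z outside [16, 29.5]); Combining (union): only the 10.5×6 cube is present, so the union is just that shape — boundary = 33.00 mm. So its perimeter = 33.00 mm. Layer 104 (z = 29.12): the cube is absent (z outside [0, 22]); the r=10.5 cylinder at (13.5, 7) gives a regular 8-gon of circumradius 10.5 (constant along its height) (perimeter = 2·8·10.500·sin(180°/8) = 64.29 mm); Taking the union: only the r=10.5 cylinder at (13.5, 7) is present, so the union is just that shape — boundary = 64.29 mm. So its perimeter = 64.29 mm. Layer 104 is larger (64.29 vs 33.00 mm).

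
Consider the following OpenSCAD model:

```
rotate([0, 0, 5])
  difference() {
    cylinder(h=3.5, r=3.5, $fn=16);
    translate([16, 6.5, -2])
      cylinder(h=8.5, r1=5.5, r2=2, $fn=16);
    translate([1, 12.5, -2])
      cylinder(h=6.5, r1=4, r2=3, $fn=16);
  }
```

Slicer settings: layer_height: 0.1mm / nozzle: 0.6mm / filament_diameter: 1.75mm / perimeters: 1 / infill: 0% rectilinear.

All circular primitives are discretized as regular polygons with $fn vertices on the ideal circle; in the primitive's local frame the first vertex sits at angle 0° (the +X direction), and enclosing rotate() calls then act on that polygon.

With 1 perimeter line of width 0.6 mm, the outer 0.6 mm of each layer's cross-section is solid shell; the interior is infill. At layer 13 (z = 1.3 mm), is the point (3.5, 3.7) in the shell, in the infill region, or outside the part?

At z = 1.3 mm: the r=3.5 cylinder contributes a regular 16-gon of circumradius 3.5; the cone at (16, 6.5): at t=0.388 of its height the radius interpolates to r₁+(r₂−r₁)t = 4.141, giving a regular 16-gon of that circumradius; the cone at (1, 12.5) (r1=4→r2=3) has section circumradius 3.492 here — a regular 16-gon; Subtracting the remaining from the first: starting from the r=3.5 cylinder, the cone at (16, 6.5) misses the remaining region (no effect); the cone at (1, 12.5) misses the remaining region (no effect) — 1 connected region; (rotated 5° about Z; rotation is an isometry so areas/perimeters/island counts are preserved). Overall, the cross-section is a single solid region. Undo the 5° rotation: the query point maps to (3.809, 3.381) in the un-rotated model frame. The nearest boundary edge runs (1.34, 3.23)→(2.47, 2.47); distance from the point to it = 1.61 mm. The point is not inside any of the regions above, so it lies outside the cross-section (1.61 mm from the nearest boundary).

outside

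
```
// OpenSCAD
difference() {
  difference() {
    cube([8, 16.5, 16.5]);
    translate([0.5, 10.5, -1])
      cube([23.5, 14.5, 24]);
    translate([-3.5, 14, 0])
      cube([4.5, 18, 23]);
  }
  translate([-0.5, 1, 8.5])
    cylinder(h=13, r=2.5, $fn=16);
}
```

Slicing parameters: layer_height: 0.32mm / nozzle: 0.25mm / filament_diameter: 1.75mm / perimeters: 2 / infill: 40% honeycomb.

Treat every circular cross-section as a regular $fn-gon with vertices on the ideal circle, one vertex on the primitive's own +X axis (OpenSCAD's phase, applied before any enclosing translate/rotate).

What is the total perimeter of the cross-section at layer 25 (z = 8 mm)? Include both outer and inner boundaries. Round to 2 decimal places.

44.00 mm

At z = 8 mm: the 8×16.5 cube contributes its full rectangle (perimeter 49.00 mm); the 23.5×14.5 cube at (0.5, 10.5) contributes its full rectangle (perimeter 76.00 mm); the cube at (-3.5, 14) (footprint 4.5×18) is included at this height (perimeter 45.00 mm); After the difference (first − rest): starting from the 8×16.5 cube, the 23.5×14.5 cube at (0.5, 10.5) partially overlaps it — only the 45.00 mm² overlap (of its 340.75 mm²) is removed, clipping the outline; the 4.5×18 cube at (-3.5, 14) partially overlaps it — only the 1.25 mm² overlap (of its 81.00 mm²) is removed, clipping the outline — boundary = 44.00 mm; the cylinder at (-0.5, 1) is absent (z outside [8.5, 21.5]); Taking the first minus the rest: none of the subtracted shapes is present at this height, so that combined region is unchanged — boundary = 44.00 mm. Overall, the cross-section is a single solid region. Total boundary length (outer) = 44.00 mm.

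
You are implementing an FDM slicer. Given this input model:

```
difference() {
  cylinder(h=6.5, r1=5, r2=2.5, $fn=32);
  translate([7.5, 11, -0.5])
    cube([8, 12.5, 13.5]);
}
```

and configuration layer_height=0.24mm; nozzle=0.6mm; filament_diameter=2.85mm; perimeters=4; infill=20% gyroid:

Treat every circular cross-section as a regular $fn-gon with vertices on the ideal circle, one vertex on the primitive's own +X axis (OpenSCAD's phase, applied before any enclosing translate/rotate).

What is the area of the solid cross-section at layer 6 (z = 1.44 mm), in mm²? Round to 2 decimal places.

At z = 1.44 mm: the cone contributes a regular 32-gon of circumradius 4.446 (interpolated between r1=5 and r2=2.5 at t=0.222) (area = (32/2)·4.446²·sin(360°/32) = 61.71 mm²); the cube at (7.5, 11) (footprint 8×12.5) is included at this height (area 100.00 mm²); Subtracting the remaining from the first: starting from the cone (61.71 mm²), the 8×12.5 cube at (7.5, 11) misses the remaining region (no effect) — area = 61.71 mm². Overall, the cross-section is a single solid region. Net area = 61.71 mm².

61.71 mm²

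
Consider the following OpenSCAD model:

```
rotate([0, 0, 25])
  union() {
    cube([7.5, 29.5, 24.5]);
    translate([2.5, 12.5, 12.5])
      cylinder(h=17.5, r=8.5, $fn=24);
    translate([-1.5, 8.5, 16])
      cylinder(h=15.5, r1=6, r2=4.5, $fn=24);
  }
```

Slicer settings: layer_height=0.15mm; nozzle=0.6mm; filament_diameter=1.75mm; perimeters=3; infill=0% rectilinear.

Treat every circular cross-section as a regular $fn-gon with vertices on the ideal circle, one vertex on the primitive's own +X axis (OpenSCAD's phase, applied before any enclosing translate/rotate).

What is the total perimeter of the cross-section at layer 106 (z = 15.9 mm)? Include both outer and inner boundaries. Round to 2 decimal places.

81.66 mm

At z = 15.9 mm: the cube (footprint 7.5×29.5) is included at this height (perimeter 74.00 mm); the cylinder at (2.5, 12.5): section is a regular 24-gon, circumradius r=8.5 (perimeter = 2·24·8.500·sin(180°/24) = 53.25 mm); the cone at (-1.5, 8.5) does not reach this height (z outside [16, 31.5]); Merging all regions: the regions partially overlap (shared area 120.95 mm²), so the edge portions inside another operand are dropped and the merged outline is re-measured after clipping — boundary = 81.66 mm; (whole slice rotated 25° about Z — lengths, areas and connectivity unchanged). Overall, the cross-section is a single solid region. Total boundary length (outer) = 81.66 mm.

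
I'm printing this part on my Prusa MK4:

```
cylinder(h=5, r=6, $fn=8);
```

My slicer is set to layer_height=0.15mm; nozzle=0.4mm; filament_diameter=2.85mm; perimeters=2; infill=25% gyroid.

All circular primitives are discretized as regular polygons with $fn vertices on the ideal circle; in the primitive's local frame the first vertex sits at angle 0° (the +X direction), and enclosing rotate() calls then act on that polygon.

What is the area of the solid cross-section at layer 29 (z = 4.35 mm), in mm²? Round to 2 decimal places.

At z = 4.35 mm: the cylinder: section is a regular 8-gon, circumradius r=6 (area = (8/2)·6.000²·sin(360°/8) = 101.82 mm²). Overall, the cross-section is a single solid region. Net area = 101.82 mm².

101.82 mm²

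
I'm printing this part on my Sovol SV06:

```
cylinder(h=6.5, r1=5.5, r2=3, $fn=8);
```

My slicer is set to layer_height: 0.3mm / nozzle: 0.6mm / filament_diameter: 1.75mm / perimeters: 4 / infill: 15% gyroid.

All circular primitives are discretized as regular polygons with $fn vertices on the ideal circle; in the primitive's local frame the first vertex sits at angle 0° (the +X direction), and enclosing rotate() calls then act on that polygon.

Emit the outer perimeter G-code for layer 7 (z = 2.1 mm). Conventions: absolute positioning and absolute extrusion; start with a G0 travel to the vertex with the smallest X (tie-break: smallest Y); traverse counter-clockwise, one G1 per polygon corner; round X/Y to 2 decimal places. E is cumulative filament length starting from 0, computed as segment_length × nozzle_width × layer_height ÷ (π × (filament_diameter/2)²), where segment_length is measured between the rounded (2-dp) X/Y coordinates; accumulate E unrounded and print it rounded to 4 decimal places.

At z = 2.1 mm: the cone (r1=5.5→r2=3) has section circumradius 4.692 here — a regular 8-gon. The outline is a single polygon with 8 vertices. Extrusion per mm of travel: 0.6 × 0.3 / (π × 0.875²) = 0.074835. Accumulating E over each segment gives final E = 2.1502.

G0 X-4.69 Y0.00 Z2.10
G1 X-3.32 Y-3.32 E0.2688
G1 X0.00 Y-4.69 E0.5376
G1 X3.32 Y-3.32 E0.8063
G1 X4.69 Y0.00 E1.0751
G1 X3.32 Y3.32 E1.3439
G1 X0.00 Y4.69 E1.6127
G1 X-3.32 Y3.32 E1.8814
G1 X-4.69 Y0.00 E2.1502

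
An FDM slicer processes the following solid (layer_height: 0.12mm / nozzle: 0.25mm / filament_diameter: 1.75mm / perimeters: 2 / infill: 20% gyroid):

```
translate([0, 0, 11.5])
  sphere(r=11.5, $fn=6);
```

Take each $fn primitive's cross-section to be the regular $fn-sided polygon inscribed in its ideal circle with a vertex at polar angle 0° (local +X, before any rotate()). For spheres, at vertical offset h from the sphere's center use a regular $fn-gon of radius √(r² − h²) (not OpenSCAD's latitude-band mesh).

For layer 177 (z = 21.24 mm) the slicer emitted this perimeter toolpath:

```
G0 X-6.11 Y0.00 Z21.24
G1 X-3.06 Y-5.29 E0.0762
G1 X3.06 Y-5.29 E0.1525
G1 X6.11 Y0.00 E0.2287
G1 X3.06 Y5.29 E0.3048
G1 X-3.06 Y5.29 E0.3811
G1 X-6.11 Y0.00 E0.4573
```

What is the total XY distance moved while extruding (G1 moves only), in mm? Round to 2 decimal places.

36.67 mm

Sum the Euclidean lengths of each G1 segment: total = 36.67 mm.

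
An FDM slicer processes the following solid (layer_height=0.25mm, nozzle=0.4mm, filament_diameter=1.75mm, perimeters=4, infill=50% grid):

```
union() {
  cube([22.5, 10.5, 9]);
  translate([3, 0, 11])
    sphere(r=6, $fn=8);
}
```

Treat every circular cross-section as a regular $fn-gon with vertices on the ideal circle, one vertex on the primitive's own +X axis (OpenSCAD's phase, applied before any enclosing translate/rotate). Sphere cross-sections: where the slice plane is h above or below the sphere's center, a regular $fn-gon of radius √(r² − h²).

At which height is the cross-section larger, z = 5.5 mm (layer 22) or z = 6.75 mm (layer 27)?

Layer 22 (z = 5.5): the 22.5×10.5 cube contributes its full rectangle (area 236.25 mm²); the r=6 sphere at (3, 0) slices to a regular 8-gon of circumradius 2.398 (√(r²−h²) with h=5.5 from center) (area = (8/2)·2.398²·sin(360°/8) = 16.26 mm²); Taking the union: the regions partially overlap — summed areas 252.51 mm² minus the doubly-counted overlap 8.13 mm² gives 244.38 mm² — area = 244.38 mm². So its area = 244.38 mm². Layer 27 (z = 6.75): the 22.5×10.5 cube contributes its full rectangle (area 236.25 mm²); the r=6 sphere at (3, 0) contributes a regular 8-gon of circumradius √(6²−4.25²) = 4.235 (area = (8/2)·4.235²·sin(360°/8) = 50.73 mm²); Taking the union: the regions partially overlap — summed areas 286.98 mm² minus the doubly-counted overlap 23.53 mm² gives 263.46 mm² — area = 263.46 mm². So its area = 263.46 mm². Layer 27 is larger (263.46 vs 244.38 mm²).

layer 27 (z = 6.75 mm)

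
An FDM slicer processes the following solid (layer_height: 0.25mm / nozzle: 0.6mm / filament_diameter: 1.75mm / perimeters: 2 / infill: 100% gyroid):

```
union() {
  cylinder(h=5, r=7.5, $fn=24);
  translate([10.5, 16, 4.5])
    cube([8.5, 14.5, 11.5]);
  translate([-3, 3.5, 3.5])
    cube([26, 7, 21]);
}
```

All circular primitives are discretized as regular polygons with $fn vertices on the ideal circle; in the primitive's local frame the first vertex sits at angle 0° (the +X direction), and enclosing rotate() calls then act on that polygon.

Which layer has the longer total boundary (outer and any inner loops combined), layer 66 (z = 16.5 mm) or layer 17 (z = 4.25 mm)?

layer 17 (z = 4.25 mm)

Layer 66 (z = 16.5): the cylinder is not intersected at this z (z outside [0, 5]); the cube at (10.5, 16) is not intersected at this z (z outside [4.5, 16]); the 26×7 cube at (-3, 3.5) contributes its full rectangle (perimeter 66.00 mm); Taking the union: only the 26×7 cube at (-3, 3.5) is present, so the union is just that shape — boundary = 66.00 mm. So its perimeter = 66.00 mm. Layer 17 (z = 4.25): the cylinder: section is a regular 24-gon, circumradius r=7.5 (perimeter = 2·24·7.500·sin(180°/24) = 46.99 mm); the cube at (10.5, 16) does not reach this height (z outside [4.5, 16]); the cube at (-3, 3.5) (footprint 26×7) is included at this height (perimeter 66.00 mm); Taking the union: the regions partially overlap (shared area 29.82 mm²), so the edge portions inside another operand are dropped and the merged outline is re-measured after clipping — boundary = 88.88 mm. So its perimeter = 88.88 mm. Layer 17 is larger (88.88 vs 66.00 mm).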